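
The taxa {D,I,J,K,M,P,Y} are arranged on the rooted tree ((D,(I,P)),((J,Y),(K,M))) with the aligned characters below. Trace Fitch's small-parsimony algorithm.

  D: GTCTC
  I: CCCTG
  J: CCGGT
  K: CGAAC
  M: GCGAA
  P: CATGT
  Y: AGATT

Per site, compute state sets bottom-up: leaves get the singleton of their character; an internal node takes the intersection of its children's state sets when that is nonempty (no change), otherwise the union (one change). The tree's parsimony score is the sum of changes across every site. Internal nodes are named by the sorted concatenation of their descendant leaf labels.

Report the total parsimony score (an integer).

18

site 0, node IP: I={C} ∩ P={C} → {C} (+0)
site 0, node DIP: D={G} ∪ IP={C} → {C,G} (+1)
site 0, node JY: J={C} ∪ Y={A} → {A,C} (+1)
site 0, node KM: K={C} ∪ M={G} → {C,G} (+1)
site 0, node JKMY: JY={A,C} ∩ KM={C,G} → {C} (+0)
site 0, node DIJKMPY: DIP={C,G} ∩ JKMY={C} → {C} (+0)
site 1, node IP: I={C} ∪ P={A} → {A,C} (+1)
site 1, node DIP: D={T} ∪ IP={A,C} → {A,C,T} (+1)
site 1, node JY: J={C} ∪ Y={G} → {C,G} (+1)
site 1, node KM: K={G} ∪ M={C} → {C,G} (+1)
site 1, node JKMY: JY={C,G} ∩ KM={C,G} → {C,G} (+0)
site 1, node DIJKMPY: DIP={A,C,T} ∩ JKMY={C,G} → {C} (+0)
site 2, node IP: I={C} ∪ P={T} → {C,T} (+1)
site 2, node DIP: D={C} ∩ IP={C,T} → {C} (+0)
site 2, node JY: J={G} ∪ Y={A} → {A,G} (+1)
site 2, node KM: K={A} ∪ M={G} → {A,G} (+1)
site 2, node JKMY: JY={A,G} ∩ KM={A,G} → {A,G} (+0)
site 2, node DIJKMPY: DIP={C} ∪ JKMY={A,G} → {A,C,G} (+1)
site 3, node IP: I={T} ∪ P={G} → {G,T} (+1)
site 3, node DIP: D={T} ∩ IP={G,T} → {T} (+0)
site 3, node JY: J={G} ∪ Y={T} → {G,T} (+1)
site 3, node KM: K={A} ∩ M={A} → {A} (+0)
site 3, node JKMY: JY={G,T} ∪ KM={A} → {A,G,T} (+1)
site 3, node DIJKMPY: DIP={T} ∩ JKMY={A,G,T} → {T} (+0)
site 4, node IP: I={G} ∪ P={T} → {G,T} (+1)
site 4, node DIP: D={C} ∪ IP={G,T} → {C,G,T} (+1)
site 4, node JY: J={T} ∩ Y={T} → {T} (+0)
site 4, node KM: K={C} ∪ M={A} → {A,C} (+1)
site 4, node JKMY: JY={T} ∪ KM={A,C} → {A,C,T} (+1)
site 4, node DIJKMPY: DIP={C,G,T} ∩ JKMY={A,C,T} → {C,T} (+0)
per-site changes: [3, 4, 4, 3, 4]; total = 18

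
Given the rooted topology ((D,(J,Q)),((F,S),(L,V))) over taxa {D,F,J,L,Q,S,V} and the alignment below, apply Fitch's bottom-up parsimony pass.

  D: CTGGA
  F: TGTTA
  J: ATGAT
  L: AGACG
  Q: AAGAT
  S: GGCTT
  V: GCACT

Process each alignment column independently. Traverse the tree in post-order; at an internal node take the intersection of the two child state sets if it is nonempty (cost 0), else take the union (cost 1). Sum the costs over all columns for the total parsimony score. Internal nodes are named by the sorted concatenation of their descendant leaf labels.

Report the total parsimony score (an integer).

site 0, node JQ: J={A} ∩ Q={A} → {A} (+0)
site 0, node DJQ: D={C} ∪ JQ={A} → {A,C} (+1)
site 0, node FS: F={T} ∪ S={G} → {G,T} (+1)
site 0, node LV: L={A} ∪ V={G} → {A,G} (+1)
site 0, node FLSV: FS={G,T} ∩ LV={A,G} → {G} (+0)
site 0, node DFJLQSV: DJQ={A,C} ∪ FLSV={G} → {A,C,G} (+1)
site 1, node JQ: J={T} ∪ Q={A} → {A,T} (+1)
site 1, node DJQ: D={T} ∩ JQ={A,T} → {T} (+0)
site 1, node FS: F={G} ∩ S={G} → {G} (+0)
site 1, node LV: L={G} ∪ V={C} → {C,G} (+1)
site 1, node FLSV: FS={G} ∩ LV={C,G} → {G} (+0)
site 1, node DFJLQSV: DJQ={T} ∪ FLSV={G} → {G,T} (+1)
site 2, node JQ: J={G} ∩ Q={G} → {G} (+0)
site 2, node DJQ: D={G} ∩ JQ={G} → {G} (+0)
site 2, node FS: F={T} ∪ S={C} → {C,T} (+1)
site 2, node LV: L={A} ∩ V={A} → {A} (+0)
site 2, node FLSV: FS={C,T} ∪ LV={A} → {A,C,T} (+1)
site 2, node DFJLQSV: DJQ={G} ∪ FLSV={A,C,T} → {A,C,G,T} (+1)
site 3, node JQ: J={A} ∩ Q={A} → {A} (+0)
site 3, node DJQ: D={G} ∪ JQ={A} → {A,G} (+1)
site 3, node FS: F={T} ∩ S={T} → {T} (+0)
site 3, node LV: L={C} ∩ V={C} → {C} (+0)
site 3, node FLSV: FS={T} ∪ LV={C} → {C,T} (+1)
site 3, node DFJLQSV: DJQ={A,G} ∪ FLSV={C,T} → {A,C,G,T} (+1)
site 4, node JQ: J={T} ∩ Q={T} → {T} (+0)
site 4, node DJQ: D={A} ∪ JQ={T} → {A,T} (+1)
site 4, node FS: F={A} ∪ S={T} → {A,T} (+1)
site 4, node LV: L={G} ∪ V={T} → {G,T} (+1)
site 4, node FLSV: FS={A,T} ∩ LV={G,T} → {T} (+0)
site 4, node DFJLQSV: DJQ={A,T} ∩ FLSV={T} → {T} (+0)
per-site changes: [4, 3, 3, 3, 3]; total = 16

16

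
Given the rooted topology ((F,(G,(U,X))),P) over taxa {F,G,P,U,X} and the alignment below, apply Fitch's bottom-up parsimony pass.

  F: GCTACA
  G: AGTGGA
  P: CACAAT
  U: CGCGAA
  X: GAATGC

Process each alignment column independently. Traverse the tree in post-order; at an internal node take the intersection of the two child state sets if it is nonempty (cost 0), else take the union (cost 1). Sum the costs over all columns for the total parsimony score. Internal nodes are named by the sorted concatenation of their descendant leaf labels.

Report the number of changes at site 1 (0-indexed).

3

[col 0] UX: children U:{C}, X:{G} ∪→ {C,G}; cost 1
[col 0] GUX: children G:{A}, UX:{C,G} ∪→ {A,C,G}; cost 1
[col 0] FGUX: children F:{G}, GUX:{A,C,G} ∩→ {G}; cost 0
[col 0] FGPUX: children FGUX:{G}, P:{C} ∪→ {C,G}; cost 1
[col 1] UX: children U:{G}, X:{A} ∪→ {A,G}; cost 1
[col 1] GUX: children G:{G}, UX:{A,G} ∩→ {G}; cost 0
[col 1] FGUX: children F:{C}, GUX:{G} ∪→ {C,G}; cost 1
[col 1] FGPUX: children FGUX:{C,G}, P:{A} ∪→ {A,C,G}; cost 1
[col 2] UX: children U:{C}, X:{A} ∪→ {A,C}; cost 1
[col 2] GUX: children G:{T}, UX:{A,C} ∪→ {A,C,T}; cost 1
[col 2] FGUX: children F:{T}, GUX:{A,C,T} ∩→ {T}; cost 0
[col 2] FGPUX: children FGUX:{T}, P:{C} ∪→ {C,T}; cost 1
[col 3] UX: children U:{G}, X:{T} ∪→ {G,T}; cost 1
[col 3] GUX: children G:{G}, UX:{G,T} ∩→ {G}; cost 0
[col 3] FGUX: children F:{A}, GUX:{G} ∪→ {A,G}; cost 1
[col 3] FGPUX: children FGUX:{A,G}, P:{A} ∩→ {A}; cost 0
[col 4] UX: children U:{A}, X:{G} ∪→ {A,G}; cost 1
[col 4] GUX: children G:{G}, UX:{A,G} ∩→ {G}; cost 0
[col 4] FGUX: children F:{C}, GUX:{G} ∪→ {C,G}; cost 1
[col 4] FGPUX: children FGUX:{C,G}, P:{A} ∪→ {A,C,G}; cost 1
[col 5] UX: children U:{A}, X:{C} ∪→ {A,C}; cost 1
[col 5] GUX: children G:{A}, UX:{A,C} ∩→ {A}; cost 0
[col 5] FGUX: children F:{A}, GUX:{A} ∩→ {A}; cost 0
[col 5] FGPUX: children FGUX:{A}, P:{T} ∪→ {A,T}; cost 1
per-site changes: [3, 3, 3, 2, 3, 2]; total = 16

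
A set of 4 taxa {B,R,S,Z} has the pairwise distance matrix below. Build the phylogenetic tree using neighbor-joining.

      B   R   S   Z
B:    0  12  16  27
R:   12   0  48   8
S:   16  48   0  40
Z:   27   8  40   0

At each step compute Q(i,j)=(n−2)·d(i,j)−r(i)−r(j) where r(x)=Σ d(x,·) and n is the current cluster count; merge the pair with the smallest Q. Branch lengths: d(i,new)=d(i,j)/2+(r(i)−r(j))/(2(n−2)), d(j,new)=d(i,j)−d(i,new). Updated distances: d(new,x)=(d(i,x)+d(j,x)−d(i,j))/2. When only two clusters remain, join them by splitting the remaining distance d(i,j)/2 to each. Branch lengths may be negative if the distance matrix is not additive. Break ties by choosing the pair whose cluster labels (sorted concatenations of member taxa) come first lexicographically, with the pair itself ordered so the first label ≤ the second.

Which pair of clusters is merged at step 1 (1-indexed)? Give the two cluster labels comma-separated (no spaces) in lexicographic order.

B,S

step 1: merge (B,S) at d=16, Q=-127; branch lengths B→-17/4, S→81/4; new cluster BS
  updated: d(BS,R)=22, d(BS,Z)=51/2
step 2: merge (BS,R) at d=22, Q=-111/2; branch lengths BS→79/4, R→9/4; new cluster BRS
  updated: d(BRS,Z)=23/4
step 3: merge (BRS,Z) at d=23/4; branch lengths BRS→23/8, Z→23/8; new cluster BRSZ
final tree: (((B:-17/4,S:81/4):79/4,R:9/4):23/8,Z:23/8)
total length: 175/4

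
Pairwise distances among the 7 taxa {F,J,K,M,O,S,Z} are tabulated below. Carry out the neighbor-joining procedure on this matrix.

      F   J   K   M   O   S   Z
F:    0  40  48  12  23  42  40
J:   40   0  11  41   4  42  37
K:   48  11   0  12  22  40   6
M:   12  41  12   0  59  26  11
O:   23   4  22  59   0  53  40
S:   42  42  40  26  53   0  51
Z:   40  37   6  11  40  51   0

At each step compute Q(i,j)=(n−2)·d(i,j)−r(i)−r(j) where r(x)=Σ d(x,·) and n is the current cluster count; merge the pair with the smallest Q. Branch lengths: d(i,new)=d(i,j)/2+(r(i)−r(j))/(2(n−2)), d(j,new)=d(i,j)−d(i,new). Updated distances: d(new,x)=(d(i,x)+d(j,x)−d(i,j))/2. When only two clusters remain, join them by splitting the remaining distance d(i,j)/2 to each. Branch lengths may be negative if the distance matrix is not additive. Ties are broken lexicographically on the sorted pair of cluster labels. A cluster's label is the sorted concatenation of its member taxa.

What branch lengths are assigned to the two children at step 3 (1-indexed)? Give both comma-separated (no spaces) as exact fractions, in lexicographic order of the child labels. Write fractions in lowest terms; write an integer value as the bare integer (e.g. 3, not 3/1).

197/12,73/12

iteration 1: select J,O (d=4, Q=-356); attach at lengths (-3/5, 23/5); label the merged cluster JO
  updated: d(F,JO)=59/2, d(JO,K)=29/2, d(JO,M)=48, d(JO,S)=91/2, d(JO,Z)=73/2
iteration 2: select K,Z (d=6, Q=-241); attach at lengths (0, 6); label the merged cluster KZ
  updated: d(F,KZ)=41, d(JO,KZ)=45/2, d(KZ,M)=17/2, d(KZ,S)=85/2
iteration 3: select JO,KZ (d=45/2, Q=-385/2); attach at lengths (197/12, 73/12); label the merged cluster JKOZ
  updated: d(F,JKOZ)=24, d(JKOZ,M)=17, d(JKOZ,S)=131/4
iteration 4: select F,M (d=12, Q=-109); attach at lengths (47/4, 1/4); label the merged cluster FM
  updated: d(FM,JKOZ)=29/2, d(FM,S)=28
iteration 5: select FM,JKOZ (d=29/2, Q=-301/4); attach at lengths (39/8, 77/8); label the merged cluster FJKMOZ
  updated: d(FJKMOZ,S)=185/8
iteration 6: select FJKMOZ,S (d=185/8); attach at lengths (185/16, 185/16); label the merged cluster FJKMOSZ
final tree: (((F:47/4,M:1/4):39/8,((J:-3/5,O:23/5):197/12,(K:0,Z:6):73/12):77/8):185/16,S:185/16)
total length: 657/8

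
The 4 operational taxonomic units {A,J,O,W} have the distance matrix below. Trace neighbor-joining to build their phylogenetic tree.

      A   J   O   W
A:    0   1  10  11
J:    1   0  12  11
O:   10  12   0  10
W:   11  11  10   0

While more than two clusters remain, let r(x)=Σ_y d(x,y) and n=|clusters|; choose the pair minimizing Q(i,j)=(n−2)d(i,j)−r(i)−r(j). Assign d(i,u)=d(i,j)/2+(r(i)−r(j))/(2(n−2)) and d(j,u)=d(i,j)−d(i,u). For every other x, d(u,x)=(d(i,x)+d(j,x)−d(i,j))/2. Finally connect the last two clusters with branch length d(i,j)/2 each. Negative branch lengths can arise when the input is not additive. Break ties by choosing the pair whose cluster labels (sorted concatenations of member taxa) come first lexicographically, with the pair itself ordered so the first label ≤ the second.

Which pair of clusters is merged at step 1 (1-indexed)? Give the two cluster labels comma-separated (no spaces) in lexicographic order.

A,J

step 1: merge (A,J) at d=1, Q=-44; branch lengths A→0, J→1; new cluster AJ
  updated: d(AJ,O)=21/2, d(AJ,W)=21/2
step 2: merge (AJ,O) at d=21/2, Q=-31; branch lengths AJ→11/2, O→5; new cluster AJO
  updated: d(AJO,W)=5
step 3: merge (AJO,W) at d=5; branch lengths AJO→5/2, W→5/2; new cluster AJOW
final tree: (((A:0,J:1):11/2,O:5):5/2,W:5/2)
total length: 33/2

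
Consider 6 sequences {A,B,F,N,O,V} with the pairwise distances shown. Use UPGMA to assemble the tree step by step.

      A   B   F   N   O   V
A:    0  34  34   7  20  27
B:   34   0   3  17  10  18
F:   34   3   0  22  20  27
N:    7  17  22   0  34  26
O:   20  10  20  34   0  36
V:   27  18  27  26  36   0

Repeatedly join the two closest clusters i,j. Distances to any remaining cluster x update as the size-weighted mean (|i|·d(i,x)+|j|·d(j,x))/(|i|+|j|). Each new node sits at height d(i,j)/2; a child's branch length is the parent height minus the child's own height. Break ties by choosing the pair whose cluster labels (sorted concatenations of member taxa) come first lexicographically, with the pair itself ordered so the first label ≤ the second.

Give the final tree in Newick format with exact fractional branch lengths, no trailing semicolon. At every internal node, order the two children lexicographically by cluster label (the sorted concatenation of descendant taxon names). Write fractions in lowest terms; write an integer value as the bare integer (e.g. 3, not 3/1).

step 1: merge (B,F) at d=3; branch lengths B→3/2, F→3/2; new cluster BF
  updated: d(A,BF)=34, d(BF,N)=39/2, d(BF,O)=15, d(BF,V)=45/2
step 2: merge (A,N) at d=7; branch lengths A→7/2, N→7/2; new cluster AN
  updated: d(AN,BF)=107/4, d(AN,O)=27, d(AN,V)=53/2
step 3: merge (BF,O) at d=15; branch lengths BF→6, O→15/2; new cluster BFO
  updated: d(AN,BFO)=161/6, d(BFO,V)=27
step 4: merge (AN,V) at d=53/2; branch lengths AN→39/4, V→53/4; new cluster ANV
  updated: d(ANV,BFO)=242/9
step 5: merge (ANV,BFO) at d=242/9; branch lengths ANV→7/36, BFO→107/18; new cluster ABFNOV
final tree: (((A:7/2,N:7/2):39/4,V:53/4):7/36,((B:3/2,F:3/2):6,O:15/2):107/18)
total length: 1895/36

(((A:7/2,N:7/2):39/4,V:53/4):7/36,((B:3/2,F:3/2):6,O:15/2):107/18)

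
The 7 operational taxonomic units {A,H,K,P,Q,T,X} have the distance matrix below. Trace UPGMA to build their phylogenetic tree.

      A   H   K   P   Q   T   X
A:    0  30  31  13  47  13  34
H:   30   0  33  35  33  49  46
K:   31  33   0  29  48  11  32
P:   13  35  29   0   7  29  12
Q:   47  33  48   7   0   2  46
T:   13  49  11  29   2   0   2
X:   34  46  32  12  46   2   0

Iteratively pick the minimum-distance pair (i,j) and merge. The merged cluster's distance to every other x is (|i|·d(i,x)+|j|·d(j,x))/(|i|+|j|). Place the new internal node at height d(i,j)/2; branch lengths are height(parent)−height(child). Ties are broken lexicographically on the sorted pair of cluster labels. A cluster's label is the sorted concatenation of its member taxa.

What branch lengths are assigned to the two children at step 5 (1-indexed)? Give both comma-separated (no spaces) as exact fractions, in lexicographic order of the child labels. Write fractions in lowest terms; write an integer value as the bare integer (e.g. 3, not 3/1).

69/40,151/10

iteration 1: select Q,T (d=2); attach at lengths (1, 1); label the merged cluster QT
  updated: d(A,QT)=30, d(H,QT)=41, d(K,QT)=59/2, d(P,QT)=18, d(QT,X)=24
iteration 2: select P,X (d=12); attach at lengths (6, 6); label the merged cluster PX
  updated: d(A,PX)=47/2, d(H,PX)=81/2, d(K,PX)=61/2, d(PX,QT)=21
iteration 3: select PX,QT (d=21); attach at lengths (9/2, 19/2); label the merged cluster PQTX
  updated: d(A,PQTX)=107/4, d(H,PQTX)=163/4, d(K,PQTX)=30
iteration 4: select A,PQTX (d=107/4); attach at lengths (107/8, 23/8); label the merged cluster APQTX
  updated: d(APQTX,H)=193/5, d(APQTX,K)=151/5
iteration 5: select APQTX,K (d=151/5); attach at lengths (69/40, 151/10); label the merged cluster AKPQTX
  updated: d(AKPQTX,H)=113/3
iteration 6: select AKPQTX,H (d=113/3); attach at lengths (56/15, 113/6); label the merged cluster AHKPQTX
final tree: (((A:107/8,((P:6,X:6):9/2,(Q:1,T:1):19/2):23/8):69/40,K:151/10):56/15,H:113/6)
total length: 10037/120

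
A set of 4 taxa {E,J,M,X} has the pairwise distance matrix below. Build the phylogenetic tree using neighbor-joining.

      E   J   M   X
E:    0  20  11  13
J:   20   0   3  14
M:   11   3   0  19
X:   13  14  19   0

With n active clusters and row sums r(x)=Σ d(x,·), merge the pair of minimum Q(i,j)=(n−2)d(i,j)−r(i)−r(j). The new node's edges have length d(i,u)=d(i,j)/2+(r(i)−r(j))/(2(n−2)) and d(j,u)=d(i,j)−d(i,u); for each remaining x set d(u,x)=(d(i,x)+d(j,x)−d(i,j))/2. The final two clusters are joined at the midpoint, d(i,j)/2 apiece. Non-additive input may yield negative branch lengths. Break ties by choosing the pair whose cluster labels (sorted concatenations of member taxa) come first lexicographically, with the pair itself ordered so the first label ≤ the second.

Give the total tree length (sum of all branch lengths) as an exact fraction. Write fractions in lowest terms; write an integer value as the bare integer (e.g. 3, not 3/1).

iteration 1: select E,X (d=13, Q=-64); attach at lengths (6, 7); label the merged cluster EX
  updated: d(EX,J)=21/2, d(EX,M)=17/2
iteration 2: select EX,J (d=21/2, Q=-22); attach at lengths (8, 5/2); label the merged cluster EJX
  updated: d(EJX,M)=1/2
iteration 3: select EJX,M (d=1/2); attach at lengths (1/4, 1/4); label the merged cluster EJMX
final tree: (((E:6,X:7):8,J:5/2):1/4,M:1/4)
total length: 24

24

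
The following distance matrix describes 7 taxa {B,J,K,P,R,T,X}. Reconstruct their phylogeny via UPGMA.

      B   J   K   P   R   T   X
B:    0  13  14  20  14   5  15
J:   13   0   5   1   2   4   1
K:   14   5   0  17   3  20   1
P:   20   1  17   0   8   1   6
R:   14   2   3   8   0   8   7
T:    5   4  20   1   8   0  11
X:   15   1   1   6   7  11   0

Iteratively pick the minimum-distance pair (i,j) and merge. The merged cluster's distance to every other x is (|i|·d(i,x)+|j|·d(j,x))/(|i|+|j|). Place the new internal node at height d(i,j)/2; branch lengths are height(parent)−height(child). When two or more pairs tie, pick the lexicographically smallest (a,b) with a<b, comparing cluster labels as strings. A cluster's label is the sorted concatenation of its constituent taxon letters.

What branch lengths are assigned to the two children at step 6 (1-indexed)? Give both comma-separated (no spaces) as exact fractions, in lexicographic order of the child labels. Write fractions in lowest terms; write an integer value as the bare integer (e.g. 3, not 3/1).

27/4,29/12

step 1: merge (J,P) at d=1; branch lengths J→1/2, P→1/2; new cluster JP
  updated: d(B,JP)=33/2, d(JP,K)=11, d(JP,R)=5, d(JP,T)=5/2, d(JP,X)=7/2
step 2: merge (K,X) at d=1; branch lengths K→1/2, X→1/2; new cluster KX
  updated: d(B,KX)=29/2, d(JP,KX)=29/4, d(KX,R)=5, d(KX,T)=31/2
step 3: merge (JP,T) at d=5/2; branch lengths JP→3/4, T→5/4; new cluster JPT
  updated: d(B,JPT)=38/3, d(JPT,KX)=10, d(JPT,R)=6
step 4: merge (KX,R) at d=5; branch lengths KX→2, R→5/2; new cluster KRX
  updated: d(B,KRX)=43/3, d(JPT,KRX)=26/3
step 5: merge (JPT,KRX) at d=26/3; branch lengths JPT→37/12, KRX→11/6; new cluster JKPRTX
  updated: d(B,JKPRTX)=27/2
step 6: merge (B,JKPRTX) at d=27/2; branch lengths B→27/4, JKPRTX→29/12; new cluster BJKPRTX
final tree: (B:27/4,(((J:1/2,P:1/2):3/4,T:5/4):37/12,((K:1/2,X:1/2):2,R:5/2):11/6):29/12)
total length: 271/12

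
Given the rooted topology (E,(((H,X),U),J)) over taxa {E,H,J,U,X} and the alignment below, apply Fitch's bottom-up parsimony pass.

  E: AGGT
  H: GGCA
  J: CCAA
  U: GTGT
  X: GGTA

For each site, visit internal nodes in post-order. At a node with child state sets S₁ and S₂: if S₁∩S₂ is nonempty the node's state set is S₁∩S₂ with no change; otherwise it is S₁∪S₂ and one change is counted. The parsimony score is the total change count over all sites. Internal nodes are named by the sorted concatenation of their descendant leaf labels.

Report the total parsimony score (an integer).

site 0, node HX: H={G} ∩ X={G} → {G} (+0)
site 0, node HUX: HX={G} ∩ U={G} → {G} (+0)
site 0, node HJUX: HUX={G} ∪ J={C} → {C,G} (+1)
site 0, node EHJUX: E={A} ∪ HJUX={C,G} → {A,C,G} (+1)
site 1, node HX: H={G} ∩ X={G} → {G} (+0)
site 1, node HUX: HX={G} ∪ U={T} → {G,T} (+1)
site 1, node HJUX: HUX={G,T} ∪ J={C} → {C,G,T} (+1)
site 1, node EHJUX: E={G} ∩ HJUX={C,G,T} → {G} (+0)
site 2, node HX: H={C} ∪ X={T} → {C,T} (+1)
site 2, node HUX: HX={C,T} ∪ U={G} → {C,G,T} (+1)
site 2, node HJUX: HUX={C,G,T} ∪ J={A} → {A,C,G,T} (+1)
site 2, node EHJUX: E={G} ∩ HJUX={A,C,G,T} → {G} (+0)
site 3, node HX: H={A} ∩ X={A} → {A} (+0)
site 3, node HUX: HX={A} ∪ U={T} → {A,T} (+1)
site 3, node HJUX: HUX={A,T} ∩ J={A} → {A} (+0)
site 3, node EHJUX: E={T} ∪ HJUX={A} → {A,T} (+1)
per-site changes: [2, 2, 3, 2]; total = 9

9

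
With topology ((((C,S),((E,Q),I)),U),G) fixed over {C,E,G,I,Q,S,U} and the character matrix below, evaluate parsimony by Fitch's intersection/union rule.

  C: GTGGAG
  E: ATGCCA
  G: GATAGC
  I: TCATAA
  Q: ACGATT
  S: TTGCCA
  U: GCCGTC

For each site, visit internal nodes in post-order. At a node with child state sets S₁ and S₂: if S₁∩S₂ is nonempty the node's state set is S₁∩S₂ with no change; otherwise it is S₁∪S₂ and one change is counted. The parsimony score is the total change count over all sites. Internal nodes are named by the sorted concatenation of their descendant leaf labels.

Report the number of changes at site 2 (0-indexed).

site 0, node CS: C={G} ∪ S={T} → {G,T} (+1)
site 0, node EQ: E={A} ∩ Q={A} → {A} (+0)
site 0, node EIQ: EQ={A} ∪ I={T} → {A,T} (+1)
site 0, node CEIQS: CS={G,T} ∩ EIQ={A,T} → {T} (+0)
site 0, node CEIQSU: CEIQS={T} ∪ U={G} → {G,T} (+1)
site 0, node CEGIQSU: CEIQSU={G,T} ∩ G={G} → {G} (+0)
site 1, node CS: C={T} ∩ S={T} → {T} (+0)
site 1, node EQ: E={T} ∪ Q={C} → {C,T} (+1)
site 1, node EIQ: EQ={C,T} ∩ I={C} → {C} (+0)
site 1, node CEIQS: CS={T} ∪ EIQ={C} → {C,T} (+1)
site 1, node CEIQSU: CEIQS={C,T} ∩ U={C} → {C} (+0)
site 1, node CEGIQSU: CEIQSU={C} ∪ G={A} → {A,C} (+1)
site 2, node CS: C={G} ∩ S={G} → {G} (+0)
site 2, node EQ: E={G} ∩ Q={G} → {G} (+0)
site 2, node EIQ: EQ={G} ∪ I={A} → {A,G} (+1)
site 2, node CEIQS: CS={G} ∩ EIQ={A,G} → {G} (+0)
site 2, node CEIQSU: CEIQS={G} ∪ U={C} → {C,G} (+1)
site 2, node CEGIQSU: CEIQSU={C,G} ∪ G={T} → {C,G,T} (+1)
site 3, node CS: C={G} ∪ S={C} → {C,G} (+1)
site 3, node EQ: E={C} ∪ Q={A} → {A,C} (+1)
site 3, node EIQ: EQ={A,C} ∪ I={T} → {A,C,T} (+1)
site 3, node CEIQS: CS={C,G} ∩ EIQ={A,C,T} → {C} (+0)
site 3, node CEIQSU: CEIQS={C} ∪ U={G} → {C,G} (+1)
site 3, node CEGIQSU: CEIQSU={C,G} ∪ G={A} → {A,C,G} (+1)
site 4, node CS: C={A} ∪ S={C} → {A,C} (+1)
site 4, node EQ: E={C} ∪ Q={T} → {C,T} (+1)
site 4, node EIQ: EQ={C,T} ∪ I={A} → {A,C,T} (+1)
site 4, node CEIQS: CS={A,C} ∩ EIQ={A,C,T} → {A,C} (+0)
site 4, node CEIQSU: CEIQS={A,C} ∪ U={T} → {A,C,T} (+1)
site 4, node CEGIQSU: CEIQSU={A,C,T} ∪ G={G} → {A,C,G,T} (+1)
site 5, node CS: C={G} ∪ S={A} → {A,G} (+1)
site 5, node EQ: E={A} ∪ Q={T} → {A,T} (+1)
site 5, node EIQ: EQ={A,T} ∩ I={A} → {A} (+0)
site 5, node CEIQS: CS={A,G} ∩ EIQ={A} → {A} (+0)
site 5, node CEIQSU: CEIQS={A} ∪ U={C} → {A,C} (+1)
site 5, node CEGIQSU: CEIQSU={A,C} ∩ G={C} → {C} (+0)
per-site changes: [3, 3, 3, 5, 5, 3]; total = 22

3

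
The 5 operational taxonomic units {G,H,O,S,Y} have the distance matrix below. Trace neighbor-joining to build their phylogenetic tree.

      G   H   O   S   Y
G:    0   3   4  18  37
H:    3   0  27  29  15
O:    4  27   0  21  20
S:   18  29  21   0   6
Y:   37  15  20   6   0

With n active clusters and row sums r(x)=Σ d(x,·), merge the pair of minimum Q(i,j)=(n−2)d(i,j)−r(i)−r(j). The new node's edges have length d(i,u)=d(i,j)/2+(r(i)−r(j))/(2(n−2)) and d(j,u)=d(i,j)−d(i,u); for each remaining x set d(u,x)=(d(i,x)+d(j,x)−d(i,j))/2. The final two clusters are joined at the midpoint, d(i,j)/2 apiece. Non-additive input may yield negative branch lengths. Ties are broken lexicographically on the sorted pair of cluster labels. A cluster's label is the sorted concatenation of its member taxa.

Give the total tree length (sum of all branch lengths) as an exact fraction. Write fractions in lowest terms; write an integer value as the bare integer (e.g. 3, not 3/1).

step 1: merge (S,Y) at d=6, Q=-134; branch lengths S→7/3, Y→11/3; new cluster SY
  updated: d(G,SY)=49/2, d(H,SY)=19, d(O,SY)=35/2
step 2: merge (G,H) at d=3, Q=-149/2; branch lengths G→-23/8, H→47/8; new cluster GH
  updated: d(GH,O)=14, d(GH,SY)=81/4
step 3: merge (GH,O) at d=14, Q=-207/4; branch lengths GH→67/8, O→45/8; new cluster GHO
  updated: d(GHO,SY)=95/8
step 4: merge (GHO,SY) at d=95/8; branch lengths GHO→95/16, SY→95/16; new cluster GHOSY
final tree: (((G:-23/8,H:47/8):67/8,O:45/8):95/16,(S:7/3,Y:11/3):95/16)
total length: 279/8

279/8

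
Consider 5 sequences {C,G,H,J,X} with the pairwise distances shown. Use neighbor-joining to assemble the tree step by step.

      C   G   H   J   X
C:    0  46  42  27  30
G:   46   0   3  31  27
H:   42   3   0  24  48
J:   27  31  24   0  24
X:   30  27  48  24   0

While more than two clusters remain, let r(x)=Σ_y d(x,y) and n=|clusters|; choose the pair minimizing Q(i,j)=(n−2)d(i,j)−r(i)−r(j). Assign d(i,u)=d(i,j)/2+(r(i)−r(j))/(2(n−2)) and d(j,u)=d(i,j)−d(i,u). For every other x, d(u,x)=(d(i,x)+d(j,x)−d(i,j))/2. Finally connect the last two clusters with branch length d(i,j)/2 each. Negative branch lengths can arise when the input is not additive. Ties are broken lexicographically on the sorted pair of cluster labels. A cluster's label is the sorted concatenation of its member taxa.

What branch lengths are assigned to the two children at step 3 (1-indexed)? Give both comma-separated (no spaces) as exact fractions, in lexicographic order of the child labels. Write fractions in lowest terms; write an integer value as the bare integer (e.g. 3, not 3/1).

iteration 1: select G,H (d=3, Q=-215); attach at lengths (-1/6, 19/6); label the merged cluster GH
  updated: d(C,GH)=85/2, d(GH,J)=26, d(GH,X)=36
iteration 2: select C,X (d=30, Q=-259/2); attach at lengths (139/8, 101/8); label the merged cluster CX
  updated: d(CX,GH)=97/4, d(CX,J)=21/2
iteration 3: select CX,GH (d=97/4, Q=-243/4); attach at lengths (35/8, 159/8); label the merged cluster CGHX
  updated: d(CGHX,J)=49/8
iteration 4: select CGHX,J (d=49/8); attach at lengths (49/16, 49/16); label the merged cluster CGHJX
final tree: (((C:139/8,X:101/8):35/8,(G:-1/6,H:19/6):159/8):49/16,J:49/16)
total length: 507/8

35/8,159/8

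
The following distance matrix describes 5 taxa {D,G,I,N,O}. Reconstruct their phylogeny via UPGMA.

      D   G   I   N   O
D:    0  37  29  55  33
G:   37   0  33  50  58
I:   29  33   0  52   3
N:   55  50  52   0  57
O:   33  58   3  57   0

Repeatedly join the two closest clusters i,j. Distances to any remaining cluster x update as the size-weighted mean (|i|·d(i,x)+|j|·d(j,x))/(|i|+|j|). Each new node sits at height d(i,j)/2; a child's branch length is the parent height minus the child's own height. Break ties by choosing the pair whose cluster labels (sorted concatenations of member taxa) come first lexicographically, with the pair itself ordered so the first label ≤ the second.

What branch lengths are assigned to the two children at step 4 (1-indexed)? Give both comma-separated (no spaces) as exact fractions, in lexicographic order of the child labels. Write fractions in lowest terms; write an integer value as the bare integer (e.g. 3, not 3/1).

iteration 1: select I,O (d=3); attach at lengths (3/2, 3/2); label the merged cluster IO
  updated: d(D,IO)=31, d(G,IO)=91/2, d(IO,N)=109/2
iteration 2: select D,IO (d=31); attach at lengths (31/2, 14); label the merged cluster DIO
  updated: d(DIO,G)=128/3, d(DIO,N)=164/3
iteration 3: select DIO,G (d=128/3); attach at lengths (35/6, 64/3); label the merged cluster DGIO
  updated: d(DGIO,N)=107/2
iteration 4: select DGIO,N (d=107/2); attach at lengths (65/12, 107/4); label the merged cluster DGINO
final tree: (((D:31/2,(I:3/2,O:3/2):14):35/6,G:64/3):65/12,N:107/4)
total length: 551/6

65/12,107/4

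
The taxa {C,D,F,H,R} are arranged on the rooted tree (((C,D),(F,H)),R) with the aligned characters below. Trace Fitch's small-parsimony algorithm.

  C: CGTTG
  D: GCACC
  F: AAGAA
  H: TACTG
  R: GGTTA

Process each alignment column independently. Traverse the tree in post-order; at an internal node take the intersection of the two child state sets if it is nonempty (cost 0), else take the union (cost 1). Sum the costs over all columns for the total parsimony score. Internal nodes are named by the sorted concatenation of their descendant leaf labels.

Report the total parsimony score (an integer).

13

site 0, node CD: C={C} ∪ D={G} → {C,G} (+1)
site 0, node FH: F={A} ∪ H={T} → {A,T} (+1)
site 0, node CDFH: CD={C,G} ∪ FH={A,T} → {A,C,G,T} (+1)
site 0, node CDFHR: CDFH={A,C,G,T} ∩ R={G} → {G} (+0)
site 1, node CD: C={G} ∪ D={C} → {C,G} (+1)
site 1, node FH: F={A} ∩ H={A} → {A} (+0)
site 1, node CDFH: CD={C,G} ∪ FH={A} → {A,C,G} (+1)
site 1, node CDFHR: CDFH={A,C,G} ∩ R={G} → {G} (+0)
site 2, node CD: C={T} ∪ D={A} → {A,T} (+1)
site 2, node FH: F={G} ∪ H={C} → {C,G} (+1)
site 2, node CDFH: CD={A,T} ∪ FH={C,G} → {A,C,G,T} (+1)
site 2, node CDFHR: CDFH={A,C,G,T} ∩ R={T} → {T} (+0)
site 3, node CD: C={T} ∪ D={C} → {C,T} (+1)
site 3, node FH: F={A} ∪ H={T} → {A,T} (+1)
site 3, node CDFH: CD={C,T} ∩ FH={A,T} → {T} (+0)
site 3, node CDFHR: CDFH={T} ∩ R={T} → {T} (+0)
site 4, node CD: C={G} ∪ D={C} → {C,G} (+1)
site 4, node FH: F={A} ∪ H={G} → {A,G} (+1)
site 4, node CDFH: CD={C,G} ∩ FH={A,G} → {G} (+0)
site 4, node CDFHR: CDFH={G} ∪ R={A} → {A,G} (+1)
per-site changes: [3, 2, 3, 2, 3]; total = 13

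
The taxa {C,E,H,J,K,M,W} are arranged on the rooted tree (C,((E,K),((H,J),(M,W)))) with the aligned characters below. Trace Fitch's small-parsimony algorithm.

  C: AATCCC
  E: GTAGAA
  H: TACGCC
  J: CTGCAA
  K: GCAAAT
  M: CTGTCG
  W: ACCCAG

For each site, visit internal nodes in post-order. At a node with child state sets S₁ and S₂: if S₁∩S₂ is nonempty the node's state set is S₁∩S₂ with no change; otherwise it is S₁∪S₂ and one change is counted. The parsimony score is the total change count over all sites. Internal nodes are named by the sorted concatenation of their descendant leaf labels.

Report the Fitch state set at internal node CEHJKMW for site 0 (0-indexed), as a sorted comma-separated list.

EK@0: {G} ∩ {G} = {G} (intersection, +0)
HJ@0: {T} ∪ {C} = {C,T} (union, +1)
MW@0: {C} ∪ {A} = {A,C} (union, +1)
HJMW@0: {C,T} ∩ {A,C} = {C} (intersection, +0)
EHJKMW@0: {G} ∪ {C} = {C,G} (union, +1)
CEHJKMW@0: {A} ∪ {C,G} = {A,C,G} (union, +1)
EK@1: {T} ∪ {C} = {C,T} (union, +1)
HJ@1: {A} ∪ {T} = {A,T} (union, +1)
MW@1: {T} ∪ {C} = {C,T} (union, +1)
HJMW@1: {A,T} ∩ {C,T} = {T} (intersection, +0)
EHJKMW@1: {C,T} ∩ {T} = {T} (intersection, +0)
CEHJKMW@1: {A} ∪ {T} = {A,T} (union, +1)
EK@2: {A} ∩ {A} = {A} (intersection, +0)
HJ@2: {C} ∪ {G} = {C,G} (union, +1)
MW@2: {G} ∪ {C} = {C,G} (union, +1)
HJMW@2: {C,G} ∩ {C,G} = {C,G} (intersection, +0)
EHJKMW@2: {A} ∪ {C,G} = {A,C,G} (union, +1)
CEHJKMW@2: {T} ∪ {A,C,G} = {A,C,G,T} (union, +1)
EK@3: {G} ∪ {A} = {A,G} (union, +1)
HJ@3: {G} ∪ {C} = {C,G} (union, +1)
MW@3: {T} ∪ {C} = {C,T} (union, +1)
HJMW@3: {C,G} ∩ {C,T} = {C} (intersection, +0)
EHJKMW@3: {A,G} ∪ {C} = {A,C,G} (union, +1)
CEHJKMW@3: {C} ∩ {A,C,G} = {C} (intersection, +0)
EK@4: {A} ∩ {A} = {A} (intersection, +0)
HJ@4: {C} ∪ {A} = {A,C} (union, +1)
MW@4: {C} ∪ {A} = {A,C} (union, +1)
HJMW@4: {A,C} ∩ {A,C} = {A,C} (intersection, +0)
EHJKMW@4: {A} ∩ {A,C} = {A} (intersection, +0)
CEHJKMW@4: {C} ∪ {A} = {A,C} (union, +1)
EK@5: {A} ∪ {T} = {A,T} (union, +1)
HJ@5: {C} ∪ {A} = {A,C} (union, +1)
MW@5: {G} ∩ {G} = {G} (intersection, +0)
HJMW@5: {A,C} ∪ {G} = {A,C,G} (union, +1)
EHJKMW@5: {A,T} ∩ {A,C,G} = {A} (intersection, +0)
CEHJKMW@5: {C} ∪ {A} = {A,C} (union, +1)
per-site changes: [4, 4, 4, 4, 3, 4]; total = 23

A,C,G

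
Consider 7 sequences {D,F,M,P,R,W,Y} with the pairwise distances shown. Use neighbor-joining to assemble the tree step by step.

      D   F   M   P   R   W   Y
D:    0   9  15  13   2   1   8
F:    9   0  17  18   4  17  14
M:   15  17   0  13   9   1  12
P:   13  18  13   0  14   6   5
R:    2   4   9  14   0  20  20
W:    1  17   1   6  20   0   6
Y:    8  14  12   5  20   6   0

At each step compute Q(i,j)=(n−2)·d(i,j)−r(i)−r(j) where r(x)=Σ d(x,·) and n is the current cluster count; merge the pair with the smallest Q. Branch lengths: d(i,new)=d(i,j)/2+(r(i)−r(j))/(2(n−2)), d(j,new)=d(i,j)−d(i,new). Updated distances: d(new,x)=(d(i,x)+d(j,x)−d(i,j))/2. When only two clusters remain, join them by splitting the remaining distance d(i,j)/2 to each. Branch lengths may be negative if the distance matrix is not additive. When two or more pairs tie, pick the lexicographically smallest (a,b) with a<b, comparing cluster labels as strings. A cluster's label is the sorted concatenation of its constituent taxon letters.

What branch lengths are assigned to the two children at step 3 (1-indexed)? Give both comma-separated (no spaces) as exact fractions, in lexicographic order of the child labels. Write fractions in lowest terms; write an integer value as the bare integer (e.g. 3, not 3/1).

1. join F+R (d=4, Q=-128) ⇒ FR; edges |F|=3, |R|=1
  updated: d(D,FR)=7/2, d(FR,M)=11, d(FR,P)=14, d(FR,W)=33/2, d(FR,Y)=15
2. join D+FR (d=7/2, Q=-173/2) ⇒ DFR; edges |D|=-11/16, |FR|=67/16
  updated: d(DFR,M)=45/4, d(DFR,P)=47/4, d(DFR,W)=7, d(DFR,Y)=39/4
3. join M+W (d=1, Q=-217/4) ⇒ MW; edges |M|=27/8, |W|=-19/8
  updated: d(DFR,MW)=69/8, d(MW,P)=9, d(MW,Y)=17/2
4. join DFR+MW (d=69/8, Q=-39) ⇒ DFMRW; edges |DFR|=85/16, |MW|=53/16
  updated: d(DFMRW,P)=97/16, d(DFMRW,Y)=77/16
5. join DFMRW+P (d=97/16, Q=-127/8) ⇒ DFMPRW; edges |DFMRW|=47/16, |P|=25/8
  updated: d(DFMPRW,Y)=15/8
6. join DFMPRW+Y (d=15/8) ⇒ DFMPRWY; edges |DFMPRW|=15/16, |Y|=15/16
final tree: ((((D:-11/16,(F:3,R:1):67/16):85/16,(M:27/8,W:-19/8):53/16):47/16,P:25/8):15/16,Y:15/16)
total length: 401/16

27/8,-19/8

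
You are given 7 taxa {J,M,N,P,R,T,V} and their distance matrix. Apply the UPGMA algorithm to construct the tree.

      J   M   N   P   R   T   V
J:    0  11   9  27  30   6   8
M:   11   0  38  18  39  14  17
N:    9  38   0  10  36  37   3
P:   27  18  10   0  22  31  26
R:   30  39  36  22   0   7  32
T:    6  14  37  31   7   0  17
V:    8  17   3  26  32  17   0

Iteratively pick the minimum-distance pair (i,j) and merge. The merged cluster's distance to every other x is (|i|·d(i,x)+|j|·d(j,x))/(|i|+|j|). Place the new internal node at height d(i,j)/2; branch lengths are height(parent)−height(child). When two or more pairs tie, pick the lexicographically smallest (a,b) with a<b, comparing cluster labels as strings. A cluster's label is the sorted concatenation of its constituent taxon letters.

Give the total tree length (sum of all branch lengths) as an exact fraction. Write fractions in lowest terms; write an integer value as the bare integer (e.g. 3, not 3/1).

step 1: merge (N,V) at d=3; branch lengths N→3/2, V→3/2; new cluster NV
  updated: d(J,NV)=17/2, d(M,NV)=55/2, d(NV,P)=18, d(NV,R)=34, d(NV,T)=27
step 2: merge (J,T) at d=6; branch lengths J→3, T→3; new cluster JT
  updated: d(JT,M)=25/2, d(JT,NV)=71/4, d(JT,P)=29, d(JT,R)=37/2
step 3: merge (JT,M) at d=25/2; branch lengths JT→13/4, M→25/4; new cluster JMT
  updated: d(JMT,NV)=21, d(JMT,P)=76/3, d(JMT,R)=76/3
step 4: merge (NV,P) at d=18; branch lengths NV→15/2, P→9; new cluster NPV
  updated: d(JMT,NPV)=202/9, d(NPV,R)=30
step 5: merge (JMT,NPV) at d=202/9; branch lengths JMT→179/36, NPV→20/9; new cluster JMNPTV
  updated: d(JMNPTV,R)=83/3
step 6: merge (JMNPTV,R) at d=83/3; branch lengths JMNPTV→47/18, R→83/6; new cluster JMNPRTV
final tree: ((((J:3,T:3):13/4,M:25/4):179/36,((N:3/2,V:3/2):15/2,P:9):20/9):47/18,R:83/6)
total length: 2111/36

2111/36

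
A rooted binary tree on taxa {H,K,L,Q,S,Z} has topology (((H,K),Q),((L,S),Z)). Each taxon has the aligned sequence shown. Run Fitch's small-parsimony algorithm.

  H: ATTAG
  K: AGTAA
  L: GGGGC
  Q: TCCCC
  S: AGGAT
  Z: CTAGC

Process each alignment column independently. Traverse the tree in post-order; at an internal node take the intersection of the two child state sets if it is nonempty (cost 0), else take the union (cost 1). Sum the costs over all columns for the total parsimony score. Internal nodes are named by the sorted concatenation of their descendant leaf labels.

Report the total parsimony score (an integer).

15

[col 0] HK: children H:{A}, K:{A} ∩→ {A}; cost 0
[col 0] HKQ: children HK:{A}, Q:{T} ∪→ {A,T}; cost 1
[col 0] LS: children L:{G}, S:{A} ∪→ {A,G}; cost 1
[col 0] LSZ: children LS:{A,G}, Z:{C} ∪→ {A,C,G}; cost 1
[col 0] HKLQSZ: children HKQ:{A,T}, LSZ:{A,C,G} ∩→ {A}; cost 0
[col 1] HK: children H:{T}, K:{G} ∪→ {G,T}; cost 1
[col 1] HKQ: children HK:{G,T}, Q:{C} ∪→ {C,G,T}; cost 1
[col 1] LS: children L:{G}, S:{G} ∩→ {G}; cost 0
[col 1] LSZ: children LS:{G}, Z:{T} ∪→ {G,T}; cost 1
[col 1] HKLQSZ: children HKQ:{C,G,T}, LSZ:{G,T} ∩→ {G,T}; cost 0
[col 2] HK: children H:{T}, K:{T} ∩→ {T}; cost 0
[col 2] HKQ: children HK:{T}, Q:{C} ∪→ {C,T}; cost 1
[col 2] LS: children L:{G}, S:{G} ∩→ {G}; cost 0
[col 2] LSZ: children LS:{G}, Z:{A} ∪→ {A,G}; cost 1
[col 2] HKLQSZ: children HKQ:{C,T}, LSZ:{A,G} ∪→ {A,C,G,T}; cost 1
[col 3] HK: children H:{A}, K:{A} ∩→ {A}; cost 0
[col 3] HKQ: children HK:{A}, Q:{C} ∪→ {A,C}; cost 1
[col 3] LS: children L:{G}, S:{A} ∪→ {A,G}; cost 1
[col 3] LSZ: children LS:{A,G}, Z:{G} ∩→ {G}; cost 0
[col 3] HKLQSZ: children HKQ:{A,C}, LSZ:{G} ∪→ {A,C,G}; cost 1
[col 4] HK: children H:{G}, K:{A} ∪→ {A,G}; cost 1
[col 4] HKQ: children HK:{A,G}, Q:{C} ∪→ {A,C,G}; cost 1
[col 4] LS: children L:{C}, S:{T} ∪→ {C,T}; cost 1
[col 4] LSZ: children LS:{C,T}, Z:{C} ∩→ {C}; cost 0
[col 4] HKLQSZ: children HKQ:{A,C,G}, LSZ:{C} ∩→ {C}; cost 0
per-site changes: [3, 3, 3, 3, 3]; total = 15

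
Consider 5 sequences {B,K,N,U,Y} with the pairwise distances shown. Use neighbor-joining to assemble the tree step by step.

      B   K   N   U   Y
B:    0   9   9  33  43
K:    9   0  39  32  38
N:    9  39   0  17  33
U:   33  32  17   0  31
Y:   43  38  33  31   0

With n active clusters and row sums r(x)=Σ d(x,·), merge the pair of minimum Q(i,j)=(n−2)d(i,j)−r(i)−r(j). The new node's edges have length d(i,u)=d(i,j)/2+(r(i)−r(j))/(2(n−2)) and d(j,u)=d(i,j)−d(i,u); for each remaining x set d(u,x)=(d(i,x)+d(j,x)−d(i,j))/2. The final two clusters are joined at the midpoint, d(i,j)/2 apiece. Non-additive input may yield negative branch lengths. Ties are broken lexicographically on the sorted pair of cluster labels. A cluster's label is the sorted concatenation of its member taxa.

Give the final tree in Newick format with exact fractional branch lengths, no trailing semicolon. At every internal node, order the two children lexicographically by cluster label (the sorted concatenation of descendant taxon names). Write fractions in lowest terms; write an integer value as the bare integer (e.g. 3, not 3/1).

1. join B+K (d=9, Q=-185) ⇒ BK; edges |B|=1/2, |K|=17/2
  updated: d(BK,N)=39/2, d(BK,U)=28, d(BK,Y)=36
2. join BK+N (d=39/2, Q=-114) ⇒ BKN; edges |BK|=53/4, |N|=25/4
  updated: d(BKN,U)=51/4, d(BKN,Y)=99/4
3. join BKN+U (d=51/4, Q=-137/2) ⇒ BKNU; edges |BKN|=13/4, |U|=19/2
  updated: d(BKNU,Y)=43/2
4. join BKNU+Y (d=43/2) ⇒ BKNUY; edges |BKNU|=43/4, |Y|=43/4
final tree: ((((B:1/2,K:17/2):53/4,N:25/4):13/4,U:19/2):43/4,Y:43/4)
total length: 251/4

((((B:1/2,K:17/2):53/4,N:25/4):13/4,U:19/2):43/4,Y:43/4)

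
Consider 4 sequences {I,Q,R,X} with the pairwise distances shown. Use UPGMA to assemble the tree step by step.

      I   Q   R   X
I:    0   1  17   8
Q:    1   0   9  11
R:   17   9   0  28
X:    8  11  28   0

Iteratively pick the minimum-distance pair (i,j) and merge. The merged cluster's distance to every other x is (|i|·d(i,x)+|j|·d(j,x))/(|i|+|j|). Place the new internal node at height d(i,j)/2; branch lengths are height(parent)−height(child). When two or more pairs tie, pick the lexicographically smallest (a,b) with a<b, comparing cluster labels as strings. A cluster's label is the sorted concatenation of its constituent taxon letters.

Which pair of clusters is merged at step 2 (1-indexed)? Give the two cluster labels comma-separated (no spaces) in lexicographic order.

step 1: merge (I,Q) at d=1; branch lengths I→1/2, Q→1/2; new cluster IQ
  updated: d(IQ,R)=13, d(IQ,X)=19/2
step 2: merge (IQ,X) at d=19/2; branch lengths IQ→17/4, X→19/4; new cluster IQX
  updated: d(IQX,R)=18
step 3: merge (IQX,R) at d=18; branch lengths IQX→17/4, R→9; new cluster IQRX
final tree: (((I:1/2,Q:1/2):17/4,X:19/4):17/4,R:9)
total length: 93/4

IQ,X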